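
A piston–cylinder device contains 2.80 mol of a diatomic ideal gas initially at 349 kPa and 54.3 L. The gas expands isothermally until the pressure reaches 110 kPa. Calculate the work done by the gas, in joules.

T₁ = P₁V₁/(nR) = 349×54.3/(2.80×8.314) = 814 K.
Isothermal: T stays 814 K; PV = const ⇒ V₂ = 172 L, P₂ = 110 kPa.
W = nRT ln(V₂/V₁) = 2.80×8.314×814×ln(3.17) = 21900 J.

21900 J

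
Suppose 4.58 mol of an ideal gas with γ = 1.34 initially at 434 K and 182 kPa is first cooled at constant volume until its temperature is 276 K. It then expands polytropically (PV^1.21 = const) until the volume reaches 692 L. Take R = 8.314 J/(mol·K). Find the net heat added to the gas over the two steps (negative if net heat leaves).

V₁ = nRT₁/P₁ = 4.58×8.314×434/182 = 90.8 L.
Step 1 — Isochoric: V stays 90.8 L; P/T = const ⇒ T₂ = 276 K, P₂ = 116 kPa.
W = 0 (no volume change).
ΔU = nCvΔT = 4.58×24.5×(276−434) = -17700 J.
Q = ΔU = -17700 J.
State after step 1: P = 116 kPa, V = 90.8 L, T = 276 K.
Step 2 — Polytropic n=1.21: T₂ = T₁(V₁/V₂)^(n−1) = 276×(0.131)^0.21 = 180 K; P₂ = P₁(V₁/V₂)^n = 9.91 kPa.
W = (P₁V₁−P₂V₂)/(n−1) = (116×90.8−9.91×692)/0.21 = 17400 J.
ΔU = nCvΔT = 4.58×24.5×(180−276) = -10700 J.
Q = ΔU + W = 6640 J.
Net over both steps: W = 17400 J, Q = -11100 J, ΔU = -28400 J.

-11100 J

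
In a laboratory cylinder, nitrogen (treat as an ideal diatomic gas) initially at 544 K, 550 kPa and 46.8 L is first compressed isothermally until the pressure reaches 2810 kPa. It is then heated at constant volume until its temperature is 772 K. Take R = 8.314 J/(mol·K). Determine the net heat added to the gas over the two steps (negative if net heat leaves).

-15000 J

n = P₁V₁/(RT₁) = 550×46.8/(8.314×544) = 5.69 mol.
Step 1 — Isothermal: T stays 544 K; PV = const ⇒ V₂ = 9.16 L, P₂ = 2810 kPa.
ΔU = 0 (ideal gas, T constant).
W = nRT ln(V₂/V₁) = 5.69×8.314×544×ln(0.196) = -42000 J.
Q = ΔU + W = -42000 J.
State after step 1: P = 2810 kPa, V = 9.16 L, T = 544 K.
Step 2 — Isochoric: V stays 9.16 L; P/T = const ⇒ T₂ = 772 K, P₂ = 3990 kPa.
W = 0 (no volume change).
ΔU = nCvΔT = 5.69×20.8×(772−544) = 27000 J.
Q = ΔU = 27000 J.
Net over both steps: W = -42000 J, Q = -15000 J, ΔU = 27000 J.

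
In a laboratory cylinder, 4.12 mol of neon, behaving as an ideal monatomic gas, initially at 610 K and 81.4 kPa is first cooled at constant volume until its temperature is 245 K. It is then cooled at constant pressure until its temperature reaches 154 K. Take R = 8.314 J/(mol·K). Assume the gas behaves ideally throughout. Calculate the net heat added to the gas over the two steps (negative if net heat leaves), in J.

-26500 J

V₁ = nRT₁/P₁ = 4.12×8.314×610/81.4 = 257 L.
Step 1 — Isochoric: V stays 257 L; P/T = const ⇒ T₂ = 245 K, P₂ = 32.7 kPa.
W = 0 (no volume change).
ΔU = nCvΔT = 4.12×12.5×(245−610) = -18800 J.
Q = ΔU = -18800 J.
State after step 1: P = 32.7 kPa, V = 257 L, T = 245 K.
Step 2 — Isobaric: P stays 32.7 kPa; V/T = const ⇒ T₂ = 154 K, V₂ = 161 L.
W = PΔV = 32.7×(161−257) kPa·L = -3120 J.
ΔU = nCvΔT = 4.12×12.5×(154−245) = -4680 J.
Q = ΔU + W = nCpΔT = -7790 J.
Net over both steps: W = -3120 J, Q = -26500 J, ΔU = -23400 J.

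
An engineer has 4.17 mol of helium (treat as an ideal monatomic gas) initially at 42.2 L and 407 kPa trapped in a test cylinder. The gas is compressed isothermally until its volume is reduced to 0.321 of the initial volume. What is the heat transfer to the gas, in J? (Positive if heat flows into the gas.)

T₁ = P₁V₁/(nR) = 407×42.2/(4.17×8.314) = 495 K.
Isothermal: T stays 495 K; PV = const ⇒ V₂ = 13.5 L, P₂ = 1270 kPa.
ΔU = 0 (ideal gas, T constant).
W = nRT ln(V₂/V₁) = 4.17×8.314×495×ln(0.321) = -19500 J.
Q = ΔU + W = -19500 J.

-19500 J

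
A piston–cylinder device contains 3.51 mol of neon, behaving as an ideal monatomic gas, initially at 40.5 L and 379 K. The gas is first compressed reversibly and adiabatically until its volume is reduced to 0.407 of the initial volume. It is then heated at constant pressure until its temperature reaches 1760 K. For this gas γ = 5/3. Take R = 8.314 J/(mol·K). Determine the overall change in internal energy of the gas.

P₁ = nRT₁/V₁ = 3.51×8.314×379/40.5 = 273 kPa.
Step 1 — Adiabatic: TV^(γ−1) = const ⇒ T₂ = 379×(2.46)^0.667 = 690 K; PV^γ = const ⇒ P₂ = 1220 kPa.
ΔU = nCvΔT = 3.51×12.5×(690−379) = 13600 J.
Q = 0 for an adiabatic process, so W = −ΔU = -13600 J.
State after step 1: P = 1220 kPa, V = 16.5 L, T = 690 K.
Step 2 — Isobaric: P stays 1220 kPa; V/T = const ⇒ T₂ = 1760 K, V₂ = 42.0 L.
W = PΔV = 1220×(42.0−16.5) kPa·L = 31200 J.
ΔU = nCvΔT = 3.51×12.5×(1760−690) = 46800 J.
Q = ΔU + W = nCpΔT = 78100 J.
Net over both steps: W = 17600 J, Q = 78100 J, ΔU = 60500 J.

60500 J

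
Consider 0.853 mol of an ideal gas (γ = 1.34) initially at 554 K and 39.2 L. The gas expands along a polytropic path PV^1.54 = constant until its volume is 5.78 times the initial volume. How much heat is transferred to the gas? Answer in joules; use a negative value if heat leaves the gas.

-2620 J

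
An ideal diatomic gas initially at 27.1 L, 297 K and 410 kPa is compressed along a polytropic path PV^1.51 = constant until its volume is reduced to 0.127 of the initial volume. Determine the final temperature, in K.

851 K

Polytropic n=1.51: T₂ = T₁(V₁/V₂)^(n−1) = 297×(7.87)^0.51 = 851 K; P₂ = P₁(V₁/V₂)^n = 9250 kPa.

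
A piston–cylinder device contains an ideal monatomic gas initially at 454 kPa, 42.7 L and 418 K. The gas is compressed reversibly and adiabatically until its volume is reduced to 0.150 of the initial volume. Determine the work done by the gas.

-73900 J

n = P₁V₁/(RT₁) = 454×42.7/(8.314×418) = 5.58 mol.
Adiabatic: TV^(γ−1) = const ⇒ T₂ = 418×(6.67)^0.667 = 1480 K; PV^γ = const ⇒ P₂ = 10700 kPa.
ΔU = nCvΔT = 5.58×12.5×(1480−418) = 73900 J.
Q = 0 for an adiabatic process, so W = −ΔU = -73900 J.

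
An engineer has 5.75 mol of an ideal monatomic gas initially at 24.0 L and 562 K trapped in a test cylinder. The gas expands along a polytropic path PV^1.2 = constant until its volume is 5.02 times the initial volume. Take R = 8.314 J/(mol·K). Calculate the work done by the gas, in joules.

P₁ = nRT₁/V₁ = 5.75×8.314×562/24.0 = 1120 kPa.
Polytropic n=1.2: T₂ = T₁(V₁/V₂)^(n−1) = 562×(0.199)^0.20 = 407 K; P₂ = P₁(V₁/V₂)^n = 161 kPa.
W = (P₁V₁−P₂V₂)/(n−1) = (1120×24.0−161×120)/0.20 = 37000 J.

37000 J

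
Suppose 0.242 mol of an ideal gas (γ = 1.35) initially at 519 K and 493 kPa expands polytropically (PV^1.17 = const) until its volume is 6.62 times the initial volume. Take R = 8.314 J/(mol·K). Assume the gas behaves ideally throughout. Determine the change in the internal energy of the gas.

V₁ = nRT₁/P₁ = 0.242×8.314×519/493 = 2.12 L.
Polytropic n=1.17: T₂ = T₁(V₁/V₂)^(n−1) = 519×(0.151)^0.17 = 376 K; P₂ = P₁(V₁/V₂)^n = 54.0 kPa.
For an ideal gas ΔU = nCvΔT with Cv = R/(γ−1) = 23.8 J/(mol·K).
ΔU = 0.242×23.8×(376−519) = -820 J.

-820 J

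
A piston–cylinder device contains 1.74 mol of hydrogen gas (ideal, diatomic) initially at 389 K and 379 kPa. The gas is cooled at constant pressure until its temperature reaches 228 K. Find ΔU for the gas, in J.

V₁ = nRT₁/P₁ = 1.74×8.314×389/379 = 14.8 L.
Isobaric: P stays 379 kPa; V/T = const ⇒ T₂ = 228 K, V₂ = 8.70 L.
For an ideal gas ΔU = nCvΔT with Cv = (5/2)R = 20.8 J/(mol·K).
ΔU = 1.74×20.8×(228−389) = -5820 J.

-5820 J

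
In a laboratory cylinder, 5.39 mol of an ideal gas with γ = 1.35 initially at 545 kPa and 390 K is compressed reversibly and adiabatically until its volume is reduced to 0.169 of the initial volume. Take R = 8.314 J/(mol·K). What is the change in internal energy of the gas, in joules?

43100 J

V₁ = nRT₁/P₁ = 5.39×8.314×390/545 = 32.1 L.
Adiabatic: TV^(γ−1) = const ⇒ T₂ = 390×(5.92)^0.350 = 727 K; PV^γ = const ⇒ P₂ = 6010 kPa.
For an ideal gas ΔU = nCvΔT with Cv = R/(γ−1) = 23.8 J/(mol·K).
ΔU = 5.39×23.8×(727−390) = 43100 J.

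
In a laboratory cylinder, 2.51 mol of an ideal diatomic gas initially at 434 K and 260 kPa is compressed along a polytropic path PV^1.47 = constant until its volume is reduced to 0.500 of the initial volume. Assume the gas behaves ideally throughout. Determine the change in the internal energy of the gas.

V₁ = nRT₁/P₁ = 2.51×8.314×434/260 = 34.8 L.
Polytropic n=1.47: T₂ = T₁(V₁/V₂)^(n−1) = 434×(2.00)^0.47 = 601 K; P₂ = P₁(V₁/V₂)^n = 720 kPa.
For an ideal gas ΔU = nCvΔT with Cv = (5/2)R = 20.8 J/(mol·K).
ΔU = 2.51×20.8×(601−434) = 8720 J.

8720 J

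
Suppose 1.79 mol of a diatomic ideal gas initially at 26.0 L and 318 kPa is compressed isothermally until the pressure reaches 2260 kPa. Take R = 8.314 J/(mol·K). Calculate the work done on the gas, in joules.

T₁ = P₁V₁/(nR) = 318×26.0/(1.79×8.314) = 556 K.
Isothermal: T stays 556 K; PV = const ⇒ V₂ = 3.66 L, P₂ = 2260 kPa.
W = nRT ln(V₂/V₁) = 1.79×8.314×556×ln(0.141) = -16200 J.
Work done on the gas = −W_by = 16200 J.

16200 J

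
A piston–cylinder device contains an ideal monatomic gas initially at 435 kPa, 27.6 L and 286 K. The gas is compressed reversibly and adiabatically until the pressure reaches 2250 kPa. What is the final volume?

Adiabatic: T₂/T₁ = (P₂/P₁)^((γ−1)/γ) ⇒ T₂ = 286×(5.17)^0.400 = 552 K; V₂ = 10.3 L.

10.3 L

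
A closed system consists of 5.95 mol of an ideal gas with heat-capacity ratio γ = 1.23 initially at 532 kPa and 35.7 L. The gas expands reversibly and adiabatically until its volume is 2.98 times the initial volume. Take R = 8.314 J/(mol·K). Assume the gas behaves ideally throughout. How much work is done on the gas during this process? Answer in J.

T₁ = P₁V₁/(nR) = 532×35.7/(5.95×8.314) = 384 K.
Adiabatic: TV^(γ−1) = const ⇒ T₂ = 384×(0.336)^0.230 = 299 K; PV^γ = const ⇒ P₂ = 139 kPa.
ΔU = nCvΔT = 5.95×36.1×(299−384) = -18300 J.
Q = 0 for an adiabatic process, so W = −ΔU = 18300 J.
Work done on the gas = −W_by = -18300 J.

-18300 J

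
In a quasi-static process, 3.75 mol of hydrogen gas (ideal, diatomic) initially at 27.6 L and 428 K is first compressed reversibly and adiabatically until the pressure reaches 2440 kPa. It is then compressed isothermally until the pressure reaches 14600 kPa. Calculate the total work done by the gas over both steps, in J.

-57500 J

P₁ = nRT₁/V₁ = 3.75×8.314×428/27.6 = 483 kPa.
Step 1 — Adiabatic: T₂/T₁ = (P₂/P₁)^((γ−1)/γ) ⇒ T₂ = 428×(5.05)^0.286 = 680 K; V₂ = 8.68 L.
ΔU = nCvΔT = 3.75×20.8×(680−428) = 19600 J.
Q = 0 for an adiabatic process, so W = −ΔU = -19600 J.
State after step 1: P = 2440 kPa, V = 8.68 L, T = 680 K.
Step 2 — Isothermal: T stays 680 K; PV = const ⇒ V₂ = 1.45 L, P₂ = 14600 kPa.
ΔU = 0 (ideal gas, T constant).
W = nRT ln(V₂/V₁) = 3.75×8.314×680×ln(0.167) = -37900 J.
Q = ΔU + W = -37900 J.
Net over both steps: W = -57500 J, Q = -37900 J, ΔU = 19600 J.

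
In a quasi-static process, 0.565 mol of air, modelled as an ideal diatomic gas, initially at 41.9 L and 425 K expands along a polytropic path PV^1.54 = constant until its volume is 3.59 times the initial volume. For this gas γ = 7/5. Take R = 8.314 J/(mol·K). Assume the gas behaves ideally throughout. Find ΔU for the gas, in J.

-2490 J

P₁ = nRT₁/V₁ = 0.565×8.314×425/41.9 = 47.6 kPa.
Polytropic n=1.54: T₂ = T₁(V₁/V₂)^(n−1) = 425×(0.279)^0.54 = 213 K; P₂ = P₁(V₁/V₂)^n = 6.66 kPa.
For an ideal gas ΔU = nCvΔT with Cv = (5/2)R = 20.8 J/(mol·K).
ΔU = 0.565×20.8×(213−425) = -2490 J.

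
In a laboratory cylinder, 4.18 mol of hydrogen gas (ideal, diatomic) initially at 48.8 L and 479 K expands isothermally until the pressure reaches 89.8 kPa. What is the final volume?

185 L

P₁ = nRT₁/V₁ = 4.18×8.314×479/48.8 = 341 kPa.
Isothermal: T stays 479 K; PV = const ⇒ V₂ = 185 L, P₂ = 89.8 kPa.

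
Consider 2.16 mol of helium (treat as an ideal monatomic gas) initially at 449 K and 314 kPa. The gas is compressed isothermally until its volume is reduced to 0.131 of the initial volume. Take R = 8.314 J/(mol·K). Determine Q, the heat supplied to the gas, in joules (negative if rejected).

-16400 J

V₁ = nRT₁/P₁ = 2.16×8.314×449/314 = 25.7 L.
Isothermal: T stays 449 K; PV = const ⇒ V₂ = 3.36 L, P₂ = 2400 kPa.
ΔU = 0 (ideal gas, T constant).
W = nRT ln(V₂/V₁) = 2.16×8.314×449×ln(0.131) = -16400 J.
Q = ΔU + W = -16400 J.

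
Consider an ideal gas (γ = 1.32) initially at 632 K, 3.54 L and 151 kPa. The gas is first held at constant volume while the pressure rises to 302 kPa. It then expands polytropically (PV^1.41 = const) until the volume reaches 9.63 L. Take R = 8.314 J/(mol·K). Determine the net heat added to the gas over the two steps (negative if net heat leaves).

1420 J

n = P₁V₁/(RT₁) = 151×3.54/(8.314×632) = 0.102 mol.
Step 1 — Isochoric: V stays 3.54 L; P/T = const ⇒ T₂ = 1260 K, P₂ = 302 kPa.
W = 0 (no volume change).
ΔU = nCvΔT = 0.102×26.0×(1260−632) = 1670 J.
Q = ΔU = 1670 J.
State after step 1: P = 302 kPa, V = 3.54 L, T = 1260 K.
Step 2 — Polytropic n=1.41: T₂ = T₁(V₁/V₂)^(n−1) = 1260×(0.368)^0.41 = 839 K; P₂ = P₁(V₁/V₂)^n = 73.7 kPa.
W = (P₁V₁−P₂V₂)/(n−1) = (302×3.54−73.7×9.63)/0.41 = 878 J.
ΔU = nCvΔT = 0.102×26.0×(839−1260) = -1120 J.
Q = ΔU + W = -247 J.
Net over both steps: W = 878 J, Q = 1420 J, ΔU = 546 J.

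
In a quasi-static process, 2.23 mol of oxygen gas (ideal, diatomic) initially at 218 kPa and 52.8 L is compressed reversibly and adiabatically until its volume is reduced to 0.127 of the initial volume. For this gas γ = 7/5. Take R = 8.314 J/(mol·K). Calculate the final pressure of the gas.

T₁ = P₁V₁/(nR) = 218×52.8/(2.23×8.314) = 621 K.
Adiabatic: TV^(γ−1) = const ⇒ T₂ = 621×(7.87)^0.400 = 1420 K; PV^γ = const ⇒ P₂ = 3920 kPa.

3920 kPa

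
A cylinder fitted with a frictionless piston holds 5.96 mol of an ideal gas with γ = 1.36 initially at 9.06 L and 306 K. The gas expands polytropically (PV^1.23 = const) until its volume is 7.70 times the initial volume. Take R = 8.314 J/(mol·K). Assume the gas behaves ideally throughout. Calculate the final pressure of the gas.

136 kPa

P₁ = nRT₁/V₁ = 5.96×8.314×306/9.06 = 1670 kPa.
Polytropic n=1.23: T₂ = T₁(V₁/V₂)^(n−1) = 306×(0.130)^0.23 = 191 K; P₂ = P₁(V₁/V₂)^n = 136 kPa.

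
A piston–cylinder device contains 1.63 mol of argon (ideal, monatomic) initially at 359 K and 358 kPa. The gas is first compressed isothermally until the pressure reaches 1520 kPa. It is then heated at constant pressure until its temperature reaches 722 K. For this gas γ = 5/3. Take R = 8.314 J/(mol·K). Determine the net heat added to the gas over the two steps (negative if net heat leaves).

5260 J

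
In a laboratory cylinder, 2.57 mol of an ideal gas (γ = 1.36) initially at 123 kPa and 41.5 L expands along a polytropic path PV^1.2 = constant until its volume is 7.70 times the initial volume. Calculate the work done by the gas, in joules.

T₁ = P₁V₁/(nR) = 123×41.5/(2.57×8.314) = 239 K.
Polytropic n=1.2: T₂ = T₁(V₁/V₂)^(n−1) = 239×(0.130)^0.20 = 159 K; P₂ = P₁(V₁/V₂)^n = 10.6 kPa.
W = (P₁V₁−P₂V₂)/(n−1) = (123×41.5−10.6×320)/0.20 = 8550 J.

8550 J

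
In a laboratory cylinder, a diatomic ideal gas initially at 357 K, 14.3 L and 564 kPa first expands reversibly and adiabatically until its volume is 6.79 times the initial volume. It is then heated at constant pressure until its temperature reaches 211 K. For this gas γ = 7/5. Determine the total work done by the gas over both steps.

n = P₁V₁/(RT₁) = 564×14.3/(8.314×357) = 2.72 mol.
Step 1 — Adiabatic: TV^(γ−1) = const ⇒ T₂ = 357×(0.147)^0.400 = 166 K; PV^γ = const ⇒ P₂ = 38.6 kPa.
ΔU = nCvΔT = 2.72×20.8×(166−357) = -10800 J.
Q = 0 for an adiabatic process, so W = −ΔU = 10800 J.
State after step 1: P = 38.6 kPa, V = 97.1 L, T = 166 K.
Step 2 — Isobaric: P stays 38.6 kPa; V/T = const ⇒ T₂ = 211 K, V₂ = 123 L.
W = PΔV = 38.6×(123−97.1) kPa·L = 1020 J.
ΔU = nCvΔT = 2.72×20.8×(211−166) = 2550 J.
Q = ΔU + W = nCpΔT = 3560 J.
Net over both steps: W = 11800 J, Q = 3560 J, ΔU = -8250 J.

11800 J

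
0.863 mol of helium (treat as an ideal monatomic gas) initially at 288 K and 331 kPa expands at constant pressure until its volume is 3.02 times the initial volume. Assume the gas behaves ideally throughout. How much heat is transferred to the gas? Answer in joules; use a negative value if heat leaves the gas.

10400 J

V₁ = nRT₁/P₁ = 0.863×8.314×288/331 = 6.24 L.
Isobaric: P stays 331 kPa; V/T = const ⇒ T₂ = 870 K, V₂ = 18.9 L.
W = PΔV = 331×(18.9−6.24) kPa·L = 4170 J.
ΔU = nCvΔT = 0.863×12.5×(870−288) = 6260 J.
Q = ΔU + W = nCpΔT = 10400 J.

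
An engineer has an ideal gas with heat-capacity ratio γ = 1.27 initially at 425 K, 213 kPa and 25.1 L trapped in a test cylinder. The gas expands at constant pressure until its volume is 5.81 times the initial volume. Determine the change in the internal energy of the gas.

95200 J

n = P₁V₁/(RT₁) = 213×25.1/(8.314×425) = 1.51 mol.
Isobaric: P stays 213 kPa; V/T = const ⇒ T₂ = 2470 K, V₂ = 146 L.
For an ideal gas ΔU = nCvΔT with Cv = R/(γ−1) = 30.8 J/(mol·K).
ΔU = 1.51×30.8×(2470−425) = 95200 J.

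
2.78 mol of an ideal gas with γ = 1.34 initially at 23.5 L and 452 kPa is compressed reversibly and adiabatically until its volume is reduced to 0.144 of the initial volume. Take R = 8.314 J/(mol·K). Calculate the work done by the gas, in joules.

T₁ = P₁V₁/(nR) = 452×23.5/(2.78×8.314) = 460 K.
Adiabatic: TV^(γ−1) = const ⇒ T₂ = 460×(6.94)^0.340 = 888 K; PV^γ = const ⇒ P₂ = 6070 kPa.
ΔU = nCvΔT = 2.78×24.5×(888−460) = 29100 J.
Q = 0 for an adiabatic process, so W = −ΔU = -29100 J.

-29100 J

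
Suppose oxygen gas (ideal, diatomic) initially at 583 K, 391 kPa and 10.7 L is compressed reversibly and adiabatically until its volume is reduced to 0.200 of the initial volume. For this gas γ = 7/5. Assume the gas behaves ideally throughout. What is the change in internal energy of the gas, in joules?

9450 J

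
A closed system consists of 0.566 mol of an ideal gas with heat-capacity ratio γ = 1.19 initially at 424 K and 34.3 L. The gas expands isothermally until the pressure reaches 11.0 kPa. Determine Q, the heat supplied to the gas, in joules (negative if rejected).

P₁ = nRT₁/V₁ = 0.566×8.314×424/34.3 = 58.2 kPa.
Isothermal: T stays 424 K; PV = const ⇒ V₂ = 181 L, P₂ = 11.0 kPa.
ΔU = 0 (ideal gas, T constant).
W = nRT ln(V₂/V₁) = 0.566×8.314×424×ln(5.29) = 3320 J.
Q = ΔU + W = 3320 J.

3320 J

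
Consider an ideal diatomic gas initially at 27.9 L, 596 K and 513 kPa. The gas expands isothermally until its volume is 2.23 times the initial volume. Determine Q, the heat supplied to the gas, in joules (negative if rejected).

n = P₁V₁/(RT₁) = 513×27.9/(8.314×596) = 2.89 mol.
Isothermal: T stays 596 K; PV = const ⇒ V₂ = 62.2 L, P₂ = 230 kPa.
ΔU = 0 (ideal gas, T constant).
W = nRT ln(V₂/V₁) = 2.89×8.314×596×ln(2.23) = 11500 J.
Q = ΔU + W = 11500 J.

11500 J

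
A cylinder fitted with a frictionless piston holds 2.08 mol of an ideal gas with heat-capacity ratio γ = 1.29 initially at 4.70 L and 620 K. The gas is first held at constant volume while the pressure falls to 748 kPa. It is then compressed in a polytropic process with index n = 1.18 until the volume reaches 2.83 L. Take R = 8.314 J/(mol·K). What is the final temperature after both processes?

223 K

P₁ = nRT₁/V₁ = 2.08×8.314×620/4.70 = 2280 kPa.
Step 1 — Isochoric: V stays 4.70 L; P/T = const ⇒ T₂ = 203 K, P₂ = 748 kPa.
W = 0 (no volume change).
ΔU = nCvΔT = 2.08×28.7×(203−620) = -24800 J.
Q = ΔU = -24800 J.
State after step 1: P = 748 kPa, V = 4.70 L, T = 203 K.
Step 2 — Polytropic n=1.18: T₂ = T₁(V₁/V₂)^(n−1) = 203×(1.66)^0.18 = 223 K; P₂ = P₁(V₁/V₂)^n = 1360 kPa.
W = (P₁V₁−P₂V₂)/(n−1) = (748×4.70−1360×2.83)/0.18 = -1870 J.
ΔU = nCvΔT = 2.08×28.7×(223−203) = 1160 J.
Q = ΔU + W = -708 J.
Net over both steps: W = -1870 J, Q = -25600 J, ΔU = -23700 J.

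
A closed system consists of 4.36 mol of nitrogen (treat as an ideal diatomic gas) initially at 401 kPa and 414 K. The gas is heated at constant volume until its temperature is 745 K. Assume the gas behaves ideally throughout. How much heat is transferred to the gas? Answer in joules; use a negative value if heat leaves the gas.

V₁ = nRT₁/P₁ = 4.36×8.314×414/401 = 37.4 L.
Isochoric: V stays 37.4 L; P/T = const ⇒ T₂ = 745 K, P₂ = 722 kPa.
W = 0 (no volume change).
ΔU = nCvΔT = 4.36×20.8×(745−414) = 30000 J.
Q = ΔU = 30000 J.

30000 J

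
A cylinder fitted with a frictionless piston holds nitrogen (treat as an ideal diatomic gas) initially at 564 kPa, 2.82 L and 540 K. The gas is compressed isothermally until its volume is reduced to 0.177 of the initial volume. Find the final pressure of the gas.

Isothermal: T stays 540 K; PV = const ⇒ V₂ = 0.499 L, P₂ = 3190 kPa.

3190 kPa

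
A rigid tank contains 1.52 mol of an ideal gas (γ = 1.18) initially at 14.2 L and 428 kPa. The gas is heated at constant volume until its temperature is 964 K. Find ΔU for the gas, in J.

33900 J

T₁ = P₁V₁/(nR) = 428×14.2/(1.52×8.314) = 481 K.
Isochoric: V stays 14.2 L; P/T = const ⇒ T₂ = 964 K, P₂ = 858 kPa.
For an ideal gas ΔU = nCvΔT with Cv = R/(γ−1) = 46.2 J/(mol·K).
ΔU = 1.52×46.2×(964−481) = 33900 J.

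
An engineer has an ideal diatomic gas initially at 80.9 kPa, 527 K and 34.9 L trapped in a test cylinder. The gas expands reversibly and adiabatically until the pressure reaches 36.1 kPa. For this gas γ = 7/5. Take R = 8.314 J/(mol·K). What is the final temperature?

Adiabatic: T₂/T₁ = (P₂/P₁)^((γ−1)/γ) ⇒ T₂ = 527×(0.446)^0.286 = 418 K; V₂ = 62.1 L.

418 K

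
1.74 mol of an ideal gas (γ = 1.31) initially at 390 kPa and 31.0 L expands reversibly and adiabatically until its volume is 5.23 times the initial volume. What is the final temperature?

T₁ = P₁V₁/(nR) = 390×31.0/(1.74×8.314) = 836 K.
Adiabatic: TV^(γ−1) = const ⇒ T₂ = 836×(0.191)^0.310 = 500 K; PV^γ = const ⇒ P₂ = 44.7 kPa.

500 K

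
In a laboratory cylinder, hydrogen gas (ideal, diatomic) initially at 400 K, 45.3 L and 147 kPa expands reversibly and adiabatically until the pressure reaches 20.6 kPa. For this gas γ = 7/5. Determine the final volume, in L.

184 L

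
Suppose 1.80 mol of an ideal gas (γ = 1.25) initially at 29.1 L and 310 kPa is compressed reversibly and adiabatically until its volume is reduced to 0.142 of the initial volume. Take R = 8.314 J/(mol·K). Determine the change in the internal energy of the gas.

T₁ = P₁V₁/(nR) = 310×29.1/(1.80×8.314) = 603 K.
Adiabatic: TV^(γ−1) = const ⇒ T₂ = 603×(7.04)^0.250 = 982 K; PV^γ = const ⇒ P₂ = 3560 kPa.
For an ideal gas ΔU = nCvΔT with Cv = R/(γ−1) = 33.3 J/(mol·K).
ΔU = 1.80×33.3×(982−603) = 22700 J.

22700 J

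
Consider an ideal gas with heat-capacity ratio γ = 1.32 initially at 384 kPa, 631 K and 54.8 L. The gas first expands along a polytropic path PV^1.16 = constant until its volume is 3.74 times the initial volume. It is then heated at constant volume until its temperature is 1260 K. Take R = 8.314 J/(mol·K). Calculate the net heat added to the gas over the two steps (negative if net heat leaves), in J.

90600 J

n = P₁V₁/(RT₁) = 384×54.8/(8.314×631) = 4.01 mol.
Step 1 — Polytropic n=1.16: T₂ = T₁(V₁/V₂)^(n−1) = 631×(0.267)^0.16 = 511 K; P₂ = P₁(V₁/V₂)^n = 83.1 kPa.
W = (P₁V₁−P₂V₂)/(n−1) = (384×54.8−83.1×205)/0.16 = 25000 J.
ΔU = nCvΔT = 4.01×26.0×(511−631) = -12500 J.
Q = ΔU + W = 12500 J.
State after step 1: P = 83.1 kPa, V = 205 L, T = 511 K.
Step 2 — Isochoric: V stays 205 L; P/T = const ⇒ T₂ = 1260 K, P₂ = 205 kPa.
W = 0 (no volume change).
ΔU = nCvΔT = 4.01×26.0×(1260−511) = 78100 J.
Q = ΔU = 78100 J.
Net over both steps: W = 25000 J, Q = 90600 J, ΔU = 65600 J.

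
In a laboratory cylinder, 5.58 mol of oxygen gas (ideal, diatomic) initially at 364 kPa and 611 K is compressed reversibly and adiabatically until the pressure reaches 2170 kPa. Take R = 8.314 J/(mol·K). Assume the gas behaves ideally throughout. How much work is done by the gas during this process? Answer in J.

-47200 J

V₁ = nRT₁/P₁ = 5.58×8.314×611/364 = 77.9 L.
Adiabatic: T₂/T₁ = (P₂/P₁)^((γ−1)/γ) ⇒ T₂ = 611×(5.96)^0.286 = 1020 K; V₂ = 21.8 L.
ΔU = nCvΔT = 5.58×20.8×(1020−611) = 47200 J.
Q = 0 for an adiabatic process, so W = −ΔU = -47200 J.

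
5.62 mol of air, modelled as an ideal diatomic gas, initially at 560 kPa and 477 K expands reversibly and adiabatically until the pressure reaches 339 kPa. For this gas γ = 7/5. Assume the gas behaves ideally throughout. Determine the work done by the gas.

7440 J

V₁ = nRT₁/P₁ = 5.62×8.314×477/560 = 39.8 L.
Adiabatic: T₂/T₁ = (P₂/P₁)^((γ−1)/γ) ⇒ T₂ = 477×(0.605)^0.286 = 413 K; V₂ = 57.0 L.
ΔU = nCvΔT = 5.62×20.8×(413−477) = -7440 J.
Q = 0 for an adiabatic process, so W = −ΔU = 7440 J.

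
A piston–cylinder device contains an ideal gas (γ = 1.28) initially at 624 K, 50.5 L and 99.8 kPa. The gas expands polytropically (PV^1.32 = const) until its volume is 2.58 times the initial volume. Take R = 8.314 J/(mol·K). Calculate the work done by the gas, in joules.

4120 J

n = P₁V₁/(RT₁) = 99.8×50.5/(8.314×624) = 0.971 mol.
Polytropic n=1.32: T₂ = T₁(V₁/V₂)^(n−1) = 624×(0.388)^0.32 = 461 K; P₂ = P₁(V₁/V₂)^n = 28.6 kPa.
W = (P₁V₁−P₂V₂)/(n−1) = (99.8×50.5−28.6×130)/0.32 = 4120 J.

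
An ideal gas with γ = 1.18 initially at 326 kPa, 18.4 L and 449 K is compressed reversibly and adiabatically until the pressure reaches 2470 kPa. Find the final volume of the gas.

3.31 L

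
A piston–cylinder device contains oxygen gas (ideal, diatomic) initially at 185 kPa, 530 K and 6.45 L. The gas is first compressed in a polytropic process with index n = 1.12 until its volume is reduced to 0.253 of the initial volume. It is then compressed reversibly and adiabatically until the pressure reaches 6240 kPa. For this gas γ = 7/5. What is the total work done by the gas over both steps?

n = P₁V₁/(RT₁) = 185×6.45/(8.314×530) = 0.271 mol.
Step 1 — Polytropic n=1.12: T₂ = T₁(V₁/V₂)^(n−1) = 530×(3.95)^0.12 = 625 K; P₂ = P₁(V₁/V₂)^n = 862 kPa.
W = (P₁V₁−P₂V₂)/(n−1) = (185×6.45−862×1.63)/0.12 = -1780 J.
ΔU = nCvΔT = 0.271×20.8×(625−530) = 535 J.
Q = ΔU + W = -1250 J.
State after step 1: P = 862 kPa, V = 1.63 L, T = 625 K.
Step 2 — Adiabatic: T₂/T₁ = (P₂/P₁)^((γ−1)/γ) ⇒ T₂ = 625×(7.24)^0.286 = 1100 K; V₂ = 0.397 L.
ΔU = nCvΔT = 0.271×20.8×(1100−625) = 2670 J.
Q = 0 for an adiabatic process, so W = −ΔU = -2670 J.
Net over both steps: W = -4460 J, Q = -1250 J, ΔU = 3210 J.

-4460 J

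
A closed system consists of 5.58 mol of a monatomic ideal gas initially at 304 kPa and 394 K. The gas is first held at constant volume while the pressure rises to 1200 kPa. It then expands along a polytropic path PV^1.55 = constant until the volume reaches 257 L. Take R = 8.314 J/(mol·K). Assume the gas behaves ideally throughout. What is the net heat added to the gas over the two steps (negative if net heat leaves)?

V₁ = nRT₁/P₁ = 5.58×8.314×394/304 = 60.1 L.
Step 1 — Isochoric: V stays 60.1 L; P/T = const ⇒ T₂ = 1560 K, P₂ = 1200 kPa.
W = 0 (no volume change).
ΔU = nCvΔT = 5.58×12.5×(1560−394) = 80800 J.
Q = ΔU = 80800 J.
State after step 1: P = 1200 kPa, V = 60.1 L, T = 1560 K.
Step 2 — Polytropic n=1.55: T₂ = T₁(V₁/V₂)^(n−1) = 1560×(0.234)^0.55 = 700 K; P₂ = P₁(V₁/V₂)^n = 126 kPa.
W = (P₁V₁−P₂V₂)/(n−1) = (1200×60.1−126×257)/0.55 = 72200 J.
ΔU = nCvΔT = 5.58×12.5×(700−1560) = -59500 J.
Q = ΔU + W = 12600 J.
Net over both steps: W = 72200 J, Q = 93400 J, ΔU = 21300 J.

93400 J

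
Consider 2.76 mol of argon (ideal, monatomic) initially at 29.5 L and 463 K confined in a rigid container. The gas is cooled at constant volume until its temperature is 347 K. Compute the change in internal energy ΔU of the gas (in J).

P₁ = nRT₁/V₁ = 2.76×8.314×463/29.5 = 360 kPa.
Isochoric: V stays 29.5 L; P/T = const ⇒ T₂ = 347 K, P₂ = 270 kPa.
For an ideal gas ΔU = nCvΔT with Cv = (3/2)R = 12.5 J/(mol·K).
ΔU = 2.76×12.5×(347−463) = -3990 J.

-3990 J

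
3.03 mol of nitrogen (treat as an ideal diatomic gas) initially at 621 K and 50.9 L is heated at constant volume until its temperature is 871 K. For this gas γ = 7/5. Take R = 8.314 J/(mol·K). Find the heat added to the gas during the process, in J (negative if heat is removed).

P₁ = nRT₁/V₁ = 3.03×8.314×621/50.9 = 307 kPa.
Isochoric: V stays 50.9 L; P/T = const ⇒ T₂ = 871 K, P₂ = 431 kPa.
W = 0 (no volume change).
ΔU = nCvΔT = 3.03×20.8×(871−621) = 15700 J.
Q = ΔU = 15700 J.

15700 J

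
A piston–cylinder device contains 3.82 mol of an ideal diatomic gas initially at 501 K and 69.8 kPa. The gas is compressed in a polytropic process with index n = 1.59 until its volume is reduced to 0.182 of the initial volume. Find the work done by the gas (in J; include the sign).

V₁ = nRT₁/P₁ = 3.82×8.314×501/69.8 = 228 L.
Polytropic n=1.59: T₂ = T₁(V₁/V₂)^(n−1) = 501×(5.49)^0.59 = 1370 K; P₂ = P₁(V₁/V₂)^n = 1050 kPa.
W = (P₁V₁−P₂V₂)/(n−1) = (69.8×228−1050×41.5)/0.59 = -46700 J.

-46700 J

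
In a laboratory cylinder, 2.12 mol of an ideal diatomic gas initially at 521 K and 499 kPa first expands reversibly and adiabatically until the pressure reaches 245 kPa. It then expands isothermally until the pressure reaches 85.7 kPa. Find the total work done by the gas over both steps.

12100 J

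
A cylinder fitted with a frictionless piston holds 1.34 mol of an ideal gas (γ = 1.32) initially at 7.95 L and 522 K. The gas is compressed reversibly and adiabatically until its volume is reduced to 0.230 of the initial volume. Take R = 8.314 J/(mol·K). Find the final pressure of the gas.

P₁ = nRT₁/V₁ = 1.34×8.314×522/7.95 = 732 kPa.
Adiabatic: TV^(γ−1) = const ⇒ T₂ = 522×(4.35)^0.320 = 835 K; PV^γ = const ⇒ P₂ = 5090 kPa.

5090 kPa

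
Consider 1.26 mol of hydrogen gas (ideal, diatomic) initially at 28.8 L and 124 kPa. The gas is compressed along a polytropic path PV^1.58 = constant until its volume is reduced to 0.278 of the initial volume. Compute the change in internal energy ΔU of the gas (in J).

9830 J

T₁ = P₁V₁/(nR) = 124×28.8/(1.26×8.314) = 341 K.
Polytropic n=1.58: T₂ = T₁(V₁/V₂)^(n−1) = 341×(3.60)^0.58 = 716 K; P₂ = P₁(V₁/V₂)^n = 937 kPa.
For an ideal gas ΔU = nCvΔT with Cv = (5/2)R = 20.8 J/(mol·K).
ΔU = 1.26×20.8×(716−341) = 9830 J.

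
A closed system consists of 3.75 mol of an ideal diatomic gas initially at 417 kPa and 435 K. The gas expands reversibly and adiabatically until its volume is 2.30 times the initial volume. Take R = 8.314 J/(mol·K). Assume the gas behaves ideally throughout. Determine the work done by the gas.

9610 J

V₁ = nRT₁/P₁ = 3.75×8.314×435/417 = 32.5 L.
Adiabatic: TV^(γ−1) = const ⇒ T₂ = 435×(0.435)^0.400 = 312 K; PV^γ = const ⇒ P₂ = 130 kPa.
ΔU = nCvΔT = 3.75×20.8×(312−435) = -9610 J.
Q = 0 for an adiabatic process, so W = −ΔU = 9610 J.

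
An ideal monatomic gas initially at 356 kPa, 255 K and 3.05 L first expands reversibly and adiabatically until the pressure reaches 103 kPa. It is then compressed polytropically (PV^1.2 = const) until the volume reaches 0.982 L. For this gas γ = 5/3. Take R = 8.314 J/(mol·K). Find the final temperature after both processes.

n = P₁V₁/(RT₁) = 356×3.05/(8.314×255) = 0.512 mol.
Step 1 — Adiabatic: T₂/T₁ = (P₂/P₁)^((γ−1)/γ) ⇒ T₂ = 255×(0.289)^0.400 = 155 K; V₂ = 6.42 L.
ΔU = nCvΔT = 0.512×12.5×(155−255) = -637 J.
Q = 0 for an adiabatic process, so W = −ΔU = 637 J.
State after step 1: P = 103 kPa, V = 6.42 L, T = 155 K.
Step 2 — Polytropic n=1.2: T₂ = T₁(V₁/V₂)^(n−1) = 155×(6.54)^0.20 = 226 K; P₂ = P₁(V₁/V₂)^n = 980 kPa.
W = (P₁V₁−P₂V₂)/(n−1) = (103×6.42−980×0.982)/0.20 = -1510 J.
ΔU = nCvΔT = 0.512×12.5×(226−155) = 452 J.
Q = ΔU + W = -1050 J.
Net over both steps: W = -869 J, Q = -1050 J, ΔU = -185 J.

226 K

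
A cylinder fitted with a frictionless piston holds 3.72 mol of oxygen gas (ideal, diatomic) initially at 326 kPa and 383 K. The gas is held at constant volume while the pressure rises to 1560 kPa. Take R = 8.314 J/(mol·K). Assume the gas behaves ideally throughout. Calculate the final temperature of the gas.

V₁ = nRT₁/P₁ = 3.72×8.314×383/326 = 36.3 L.
Isochoric: V stays 36.3 L; P/T = const ⇒ T₂ = 1830 K, P₂ = 1560 kPa.

1830 K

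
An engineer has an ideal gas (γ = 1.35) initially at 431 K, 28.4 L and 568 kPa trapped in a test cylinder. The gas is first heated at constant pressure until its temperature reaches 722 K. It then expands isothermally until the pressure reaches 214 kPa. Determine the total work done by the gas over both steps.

n = P₁V₁/(RT₁) = 568×28.4/(8.314×431) = 4.50 mol.
Step 1 — Isobaric: P stays 568 kPa; V/T = const ⇒ T₂ = 722 K, V₂ = 47.6 L.
W = PΔV = 568×(47.6−28.4) kPa·L = 10900 J.
ΔU = nCvΔT = 4.50×23.8×(722−431) = 31100 J.
Q = ΔU + W = nCpΔT = 42000 J.
State after step 1: P = 568 kPa, V = 47.6 L, T = 722 K.
Step 2 — Isothermal: T stays 722 K; PV = const ⇒ V₂ = 126 L, P₂ = 214 kPa.
ΔU = 0 (ideal gas, T constant).
W = nRT ln(V₂/V₁) = 4.50×8.314×722×ln(2.65) = 26400 J.
Q = ΔU + W = 26400 J.
Net over both steps: W = 37300 J, Q = 68400 J, ΔU = 31100 J.

37300 J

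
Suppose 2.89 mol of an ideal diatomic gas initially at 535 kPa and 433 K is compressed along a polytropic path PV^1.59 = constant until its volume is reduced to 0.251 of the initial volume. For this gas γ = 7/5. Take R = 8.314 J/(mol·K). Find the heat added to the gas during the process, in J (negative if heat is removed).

10600 J

V₁ = nRT₁/P₁ = 2.89×8.314×433/535 = 19.4 L.
Polytropic n=1.59: T₂ = T₁(V₁/V₂)^(n−1) = 433×(3.98)^0.59 = 979 K; P₂ = P₁(V₁/V₂)^n = 4820 kPa.
W = (P₁V₁−P₂V₂)/(n−1) = (535×19.4−4820×4.88)/0.59 = -22200 J.
ΔU = nCvΔT = 2.89×20.8×(979−433) = 32800 J.
Q = ΔU + W = 10600 J.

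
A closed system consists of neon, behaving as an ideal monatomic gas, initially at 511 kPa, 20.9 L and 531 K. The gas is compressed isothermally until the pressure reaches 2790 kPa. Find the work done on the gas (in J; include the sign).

18100 J

n = P₁V₁/(RT₁) = 511×20.9/(8.314×531) = 2.42 mol.
Isothermal: T stays 531 K; PV = const ⇒ V₂ = 3.83 L, P₂ = 2790 kPa.
W = nRT ln(V₂/V₁) = 2.42×8.314×531×ln(0.183) = -18100 J.
Work done on the gas = −W_by = 18100 J.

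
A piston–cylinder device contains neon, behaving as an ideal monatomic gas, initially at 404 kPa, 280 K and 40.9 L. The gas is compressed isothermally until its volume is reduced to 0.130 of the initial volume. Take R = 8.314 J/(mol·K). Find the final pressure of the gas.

3110 kPa

Isothermal: T stays 280 K; PV = const ⇒ V₂ = 5.32 L, P₂ = 3110 kPa.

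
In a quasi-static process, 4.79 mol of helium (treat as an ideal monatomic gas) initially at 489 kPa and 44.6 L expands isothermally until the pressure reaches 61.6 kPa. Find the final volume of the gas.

354 L

T₁ = P₁V₁/(nR) = 489×44.6/(4.79×8.314) = 548 K.
Isothermal: T stays 548 K; PV = const ⇒ V₂ = 354 L, P₂ = 61.6 kPa.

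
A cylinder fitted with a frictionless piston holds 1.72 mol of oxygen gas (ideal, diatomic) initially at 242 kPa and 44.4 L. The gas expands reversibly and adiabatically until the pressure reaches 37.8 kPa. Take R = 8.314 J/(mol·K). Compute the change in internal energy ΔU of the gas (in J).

-11100 J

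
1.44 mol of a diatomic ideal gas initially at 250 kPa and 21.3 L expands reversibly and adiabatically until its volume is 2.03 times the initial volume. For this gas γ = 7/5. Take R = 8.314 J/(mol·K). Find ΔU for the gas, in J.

T₁ = P₁V₁/(nR) = 250×21.3/(1.44×8.314) = 445 K.
Adiabatic: TV^(γ−1) = const ⇒ T₂ = 445×(0.493)^0.400 = 335 K; PV^γ = const ⇒ P₂ = 92.8 kPa.
For an ideal gas ΔU = nCvΔT with Cv = (5/2)R = 20.8 J/(mol·K).
ΔU = 1.44×20.8×(335−445) = -3280 J.

-3280 J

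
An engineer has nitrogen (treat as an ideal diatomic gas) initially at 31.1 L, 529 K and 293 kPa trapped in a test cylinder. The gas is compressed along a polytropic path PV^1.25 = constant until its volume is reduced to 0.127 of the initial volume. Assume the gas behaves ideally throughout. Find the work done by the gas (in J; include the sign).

n = P₁V₁/(RT₁) = 293×31.1/(8.314×529) = 2.07 mol.
Polytropic n=1.25: T₂ = T₁(V₁/V₂)^(n−1) = 529×(7.87)^0.25 = 886 K; P₂ = P₁(V₁/V₂)^n = 3860 kPa.
W = (P₁V₁−P₂V₂)/(n−1) = (293×31.1−3860×3.95)/0.25 = -24600 J.

-24600 J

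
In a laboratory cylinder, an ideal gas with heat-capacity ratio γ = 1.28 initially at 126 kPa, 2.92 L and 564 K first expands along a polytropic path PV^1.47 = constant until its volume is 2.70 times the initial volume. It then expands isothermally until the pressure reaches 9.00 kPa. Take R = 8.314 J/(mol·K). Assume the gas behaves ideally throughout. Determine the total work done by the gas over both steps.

564 J

n = P₁V₁/(RT₁) = 126×2.92/(8.314×564) = 0.0785 mol.
Step 1 — Polytropic n=1.47: T₂ = T₁(V₁/V₂)^(n−1) = 564×(0.370)^0.47 = 354 K; P₂ = P₁(V₁/V₂)^n = 29.3 kPa.
W = (P₁V₁−P₂V₂)/(n−1) = (126×2.92−29.3×7.88)/0.47 = 292 J.
ΔU = nCvΔT = 0.0785×29.7×(354−564) = -490 J.
Q = ΔU + W = -198 J.
State after step 1: P = 29.3 kPa, V = 7.88 L, T = 354 K.
Step 2 — Isothermal: T stays 354 K; PV = const ⇒ V₂ = 25.6 L, P₂ = 9.00 kPa.
ΔU = 0 (ideal gas, T constant).
W = nRT ln(V₂/V₁) = 0.0785×8.314×354×ln(3.25) = 272 J.
Q = ΔU + W = 272 J.
Net over both steps: W = 564 J, Q = 73.8 J, ΔU = -490 J.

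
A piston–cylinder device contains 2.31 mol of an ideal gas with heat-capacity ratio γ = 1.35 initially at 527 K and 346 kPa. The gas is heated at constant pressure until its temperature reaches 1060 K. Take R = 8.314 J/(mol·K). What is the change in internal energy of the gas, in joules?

29200 J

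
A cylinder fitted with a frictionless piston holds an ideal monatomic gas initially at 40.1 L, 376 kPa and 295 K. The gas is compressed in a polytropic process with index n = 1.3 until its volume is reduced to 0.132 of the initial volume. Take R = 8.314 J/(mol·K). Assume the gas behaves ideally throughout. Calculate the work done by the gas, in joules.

n = P₁V₁/(RT₁) = 376×40.1/(8.314×295) = 6.15 mol.
Polytropic n=1.3: T₂ = T₁(V₁/V₂)^(n−1) = 295×(7.58)^0.30 = 542 K; P₂ = P₁(V₁/V₂)^n = 5230 kPa.
W = (P₁V₁−P₂V₂)/(n−1) = (376×40.1−5230×5.29)/0.30 = -42000 J.

-42000 J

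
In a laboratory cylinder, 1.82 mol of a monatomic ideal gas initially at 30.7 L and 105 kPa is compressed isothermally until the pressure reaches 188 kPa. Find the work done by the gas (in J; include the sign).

T₁ = P₁V₁/(nR) = 105×30.7/(1.82×8.314) = 213 K.
Isothermal: T stays 213 K; PV = const ⇒ V₂ = 17.1 L, P₂ = 188 kPa.
W = nRT ln(V₂/V₁) = 1.82×8.314×213×ln(0.559) = -1880 J.

-1880 J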